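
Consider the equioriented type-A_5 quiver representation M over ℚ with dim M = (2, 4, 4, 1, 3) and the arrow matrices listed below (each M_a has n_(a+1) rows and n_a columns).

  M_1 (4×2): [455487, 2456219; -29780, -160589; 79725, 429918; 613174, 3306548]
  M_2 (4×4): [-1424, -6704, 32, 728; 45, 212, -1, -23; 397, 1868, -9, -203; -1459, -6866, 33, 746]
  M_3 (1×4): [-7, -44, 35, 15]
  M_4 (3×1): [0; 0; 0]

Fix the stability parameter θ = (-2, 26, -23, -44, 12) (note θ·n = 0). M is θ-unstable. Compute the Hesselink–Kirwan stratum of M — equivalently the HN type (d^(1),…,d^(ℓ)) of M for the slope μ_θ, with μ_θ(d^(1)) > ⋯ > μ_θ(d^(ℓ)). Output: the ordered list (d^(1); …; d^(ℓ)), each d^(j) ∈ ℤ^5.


Via rank(M_{q-1}∘⋯∘M_p): M ≅ I[1,2], I[1,3], I[2,2], I[2,4], I[3,3]^2, I[5,5]^3.
μ_θ-semistable layers: μ^(1)=26; μ^(2)=12; μ^(3)=3/2; μ^(4)=-2; μ^(5)=-41/3; μ^(6)=-23

((0, 2, 0, 0, 0); (0, 0, 0, 0, 3); (0, 1, 1, 0, 0); (2, 0, 0, 0, 0); (0, 1, 1, 1, 0); (0, 0, 2, 0, 0))


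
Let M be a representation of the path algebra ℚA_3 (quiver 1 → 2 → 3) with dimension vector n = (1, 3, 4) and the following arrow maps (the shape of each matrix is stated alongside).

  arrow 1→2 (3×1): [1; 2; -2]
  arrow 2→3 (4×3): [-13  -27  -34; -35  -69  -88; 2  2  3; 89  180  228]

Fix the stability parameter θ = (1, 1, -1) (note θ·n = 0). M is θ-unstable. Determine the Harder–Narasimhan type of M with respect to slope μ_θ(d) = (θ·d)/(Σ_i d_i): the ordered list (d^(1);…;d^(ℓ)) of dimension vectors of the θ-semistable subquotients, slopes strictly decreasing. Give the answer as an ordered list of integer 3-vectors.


Via rank(M_{q-1}∘⋯∘M_p): M ≅ I[1,3], I[2,3]^2, I[3,3].
μ_θ-semistable layers: μ^(1)=1/3; μ^(2)=0; μ^(3)=-1

((1, 1, 1); (0, 2, 2); (0, 0, 1))


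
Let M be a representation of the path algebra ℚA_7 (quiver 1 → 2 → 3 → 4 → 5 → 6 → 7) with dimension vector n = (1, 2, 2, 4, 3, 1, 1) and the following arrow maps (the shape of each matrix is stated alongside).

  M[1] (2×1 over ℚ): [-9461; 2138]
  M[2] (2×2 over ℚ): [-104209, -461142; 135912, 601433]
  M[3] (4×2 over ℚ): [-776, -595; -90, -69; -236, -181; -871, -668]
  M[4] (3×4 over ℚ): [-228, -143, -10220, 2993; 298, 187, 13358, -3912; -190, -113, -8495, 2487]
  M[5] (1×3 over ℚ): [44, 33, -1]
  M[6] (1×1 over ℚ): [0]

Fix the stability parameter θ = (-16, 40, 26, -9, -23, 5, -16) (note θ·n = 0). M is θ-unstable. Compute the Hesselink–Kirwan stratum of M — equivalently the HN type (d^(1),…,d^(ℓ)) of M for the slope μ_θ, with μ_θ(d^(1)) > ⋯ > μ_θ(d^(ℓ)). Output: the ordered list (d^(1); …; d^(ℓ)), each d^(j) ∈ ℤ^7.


Via rank(M_{q-1}∘⋯∘M_p): M ≅ I[1,6], I[2,5], I[4,4], I[4,5], I[7,7].
μ_θ-semistable layers: μ^(1)=17/2; μ^(2)=39/5; μ^(3)=-9; μ^(4)=-16

((0, 1, 1, 1, 1, 0, 0); (0, 1, 1, 1, 1, 1, 0); (0, 0, 0, 1, 0, 0, 0); (1, 0, 0, 1, 1, 0, 1))


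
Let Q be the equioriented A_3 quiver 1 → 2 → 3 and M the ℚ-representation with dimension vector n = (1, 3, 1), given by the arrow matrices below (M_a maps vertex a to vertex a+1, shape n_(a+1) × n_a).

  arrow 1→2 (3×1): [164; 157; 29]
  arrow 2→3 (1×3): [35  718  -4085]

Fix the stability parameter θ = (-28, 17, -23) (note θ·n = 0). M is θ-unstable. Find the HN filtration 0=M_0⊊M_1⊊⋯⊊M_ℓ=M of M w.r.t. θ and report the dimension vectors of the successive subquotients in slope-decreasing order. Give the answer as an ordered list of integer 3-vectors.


Interval decomposition of M: I[1,3], I[2,2]^2.
HN type (ℓ=3): μ^(1)=17; μ^(2)=-3; μ^(3)=-28

((0, 2, 0); (0, 1, 1); (1, 0, 0))


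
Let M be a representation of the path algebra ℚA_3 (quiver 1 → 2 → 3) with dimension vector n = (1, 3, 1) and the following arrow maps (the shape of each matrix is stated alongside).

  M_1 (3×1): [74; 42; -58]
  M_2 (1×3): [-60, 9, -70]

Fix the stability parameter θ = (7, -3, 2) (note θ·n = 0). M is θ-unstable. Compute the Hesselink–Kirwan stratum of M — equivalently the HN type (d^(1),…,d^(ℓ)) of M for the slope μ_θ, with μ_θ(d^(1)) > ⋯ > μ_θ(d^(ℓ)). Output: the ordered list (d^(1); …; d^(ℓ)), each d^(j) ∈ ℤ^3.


Barcode: M ≅ I[1,3], I[2,2]^2. HN layers by μ_θ (2 steps, strictly decreasing):
  μ^(1)=2; μ^(2)=-3

((1, 1, 1); (0, 2, 0))


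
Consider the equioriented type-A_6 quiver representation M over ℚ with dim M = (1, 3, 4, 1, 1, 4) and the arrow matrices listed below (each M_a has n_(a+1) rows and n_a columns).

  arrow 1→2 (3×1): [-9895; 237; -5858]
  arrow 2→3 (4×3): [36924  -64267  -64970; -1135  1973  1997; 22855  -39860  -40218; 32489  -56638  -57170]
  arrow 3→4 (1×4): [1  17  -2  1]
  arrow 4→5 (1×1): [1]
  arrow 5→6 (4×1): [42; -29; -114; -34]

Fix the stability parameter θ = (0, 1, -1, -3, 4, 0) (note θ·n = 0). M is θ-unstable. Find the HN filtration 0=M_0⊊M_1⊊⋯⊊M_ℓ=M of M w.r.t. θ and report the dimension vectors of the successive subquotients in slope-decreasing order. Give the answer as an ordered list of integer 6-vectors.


Barcode: M ≅ I[1,6], I[2,3]^2, I[3,3], I[6,6]^3. HN layers by μ_θ (4 steps, strictly decreasing):
  μ^(1)=2; μ^(2)=0; μ^(3)=-3/4; μ^(4)=-1

((0, 0, 0, 0, 1, 1); (0, 2, 2, 0, 0, 3); (1, 1, 1, 1, 0, 0); (0, 0, 1, 0, 0, 0))


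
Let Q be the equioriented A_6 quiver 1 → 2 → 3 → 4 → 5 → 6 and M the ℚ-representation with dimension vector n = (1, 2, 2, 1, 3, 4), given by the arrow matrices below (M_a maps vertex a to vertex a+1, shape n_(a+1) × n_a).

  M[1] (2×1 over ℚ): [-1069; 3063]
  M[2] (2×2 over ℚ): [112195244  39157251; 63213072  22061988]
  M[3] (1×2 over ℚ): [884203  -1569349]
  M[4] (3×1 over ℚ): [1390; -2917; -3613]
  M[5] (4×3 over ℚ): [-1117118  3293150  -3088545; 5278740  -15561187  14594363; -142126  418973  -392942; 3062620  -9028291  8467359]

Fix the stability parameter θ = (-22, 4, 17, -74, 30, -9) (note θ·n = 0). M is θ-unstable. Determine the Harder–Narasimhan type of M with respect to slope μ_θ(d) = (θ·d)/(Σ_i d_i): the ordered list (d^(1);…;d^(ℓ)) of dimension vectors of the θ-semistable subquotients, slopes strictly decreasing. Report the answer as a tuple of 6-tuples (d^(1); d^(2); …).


Barcode: M ≅ I[1,6], I[2,2], I[3,3], I[5,5], I[5,6], I[6,6]^2. HN layers by μ_θ (7 steps, strictly decreasing):
  μ^(1)=30; μ^(2)=17; μ^(3)=21/2; μ^(4)=4; μ^(5)=-9; μ^(6)=-53/3; μ^(7)=-22

((0, 0, 0, 0, 1, 0); (0, 0, 1, 0, 0, 0); (0, 0, 0, 0, 2, 2); (0, 1, 0, 0, 0, 0); (0, 0, 0, 0, 0, 2); (0, 1, 1, 1, 0, 0); (1, 0, 0, 0, 0, 0))


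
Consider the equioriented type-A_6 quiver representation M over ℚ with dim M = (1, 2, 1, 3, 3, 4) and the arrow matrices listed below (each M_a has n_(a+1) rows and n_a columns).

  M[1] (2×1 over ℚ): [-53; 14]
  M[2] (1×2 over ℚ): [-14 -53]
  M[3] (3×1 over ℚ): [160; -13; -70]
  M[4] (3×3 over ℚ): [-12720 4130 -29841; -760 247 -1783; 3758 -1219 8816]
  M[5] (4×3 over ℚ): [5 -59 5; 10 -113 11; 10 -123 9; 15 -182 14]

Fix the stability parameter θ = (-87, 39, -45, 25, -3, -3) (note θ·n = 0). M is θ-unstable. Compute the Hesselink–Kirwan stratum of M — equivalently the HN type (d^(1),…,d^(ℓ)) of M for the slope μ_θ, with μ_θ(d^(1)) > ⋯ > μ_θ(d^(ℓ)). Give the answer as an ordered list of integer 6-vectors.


Interval decomposition of M: I[1,2], I[2,6], I[4,5], I[4,6], I[6,6]^2.
HN type (ℓ=5): μ^(1)=39; μ^(2)=11; μ^(3)=19/3; μ^(4)=-3; μ^(5)=-87

((0, 1, 0, 0, 0, 0); (0, 0, 0, 1, 1, 0); (0, 0, 0, 2, 2, 2); (0, 1, 1, 0, 0, 2); (1, 0, 0, 0, 0, 0))


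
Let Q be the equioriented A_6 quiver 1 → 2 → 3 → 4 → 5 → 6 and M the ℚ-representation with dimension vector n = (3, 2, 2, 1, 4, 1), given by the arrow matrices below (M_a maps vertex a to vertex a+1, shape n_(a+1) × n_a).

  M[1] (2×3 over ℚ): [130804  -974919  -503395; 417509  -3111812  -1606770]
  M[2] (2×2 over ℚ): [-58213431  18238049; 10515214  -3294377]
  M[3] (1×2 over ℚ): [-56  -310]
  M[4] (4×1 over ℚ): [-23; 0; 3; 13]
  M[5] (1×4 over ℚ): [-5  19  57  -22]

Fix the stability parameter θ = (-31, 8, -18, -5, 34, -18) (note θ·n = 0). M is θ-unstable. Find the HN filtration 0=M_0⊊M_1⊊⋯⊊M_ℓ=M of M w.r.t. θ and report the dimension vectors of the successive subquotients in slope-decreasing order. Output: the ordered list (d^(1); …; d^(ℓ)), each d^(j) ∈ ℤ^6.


Interval decomposition of M: I[1,1], I[1,3], I[1,5], I[5,5]^2, I[5,6].
HN type (ℓ=4): μ^(1)=34; μ^(2)=8; μ^(3)=-5; μ^(4)=-31

((0, 0, 0, 0, 3, 0); (0, 0, 0, 0, 1, 1); (0, 2, 2, 1, 0, 0); (3, 0, 0, 0, 0, 0))


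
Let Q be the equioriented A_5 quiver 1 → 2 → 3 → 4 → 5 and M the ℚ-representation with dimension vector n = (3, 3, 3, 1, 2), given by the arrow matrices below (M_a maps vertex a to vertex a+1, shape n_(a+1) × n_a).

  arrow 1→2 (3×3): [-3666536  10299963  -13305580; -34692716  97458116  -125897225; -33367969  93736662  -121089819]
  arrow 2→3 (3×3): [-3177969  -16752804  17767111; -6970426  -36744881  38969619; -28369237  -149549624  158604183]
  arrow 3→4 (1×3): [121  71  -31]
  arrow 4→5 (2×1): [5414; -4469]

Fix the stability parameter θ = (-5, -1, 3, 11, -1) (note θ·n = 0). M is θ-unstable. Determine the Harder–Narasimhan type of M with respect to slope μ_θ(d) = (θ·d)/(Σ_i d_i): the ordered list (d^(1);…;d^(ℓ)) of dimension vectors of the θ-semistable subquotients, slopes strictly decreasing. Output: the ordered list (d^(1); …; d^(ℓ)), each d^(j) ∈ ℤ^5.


Barcode: M ≅ I[1,2], I[1,3], I[1,5], I[3,3], I[5,5]. HN layers by μ_θ (4 steps, strictly decreasing):
  μ^(1)=5; μ^(2)=3; μ^(3)=-1; μ^(4)=-5

((0, 0, 0, 1, 1); (0, 0, 3, 0, 0); (0, 3, 0, 0, 1); (3, 0, 0, 0, 0))


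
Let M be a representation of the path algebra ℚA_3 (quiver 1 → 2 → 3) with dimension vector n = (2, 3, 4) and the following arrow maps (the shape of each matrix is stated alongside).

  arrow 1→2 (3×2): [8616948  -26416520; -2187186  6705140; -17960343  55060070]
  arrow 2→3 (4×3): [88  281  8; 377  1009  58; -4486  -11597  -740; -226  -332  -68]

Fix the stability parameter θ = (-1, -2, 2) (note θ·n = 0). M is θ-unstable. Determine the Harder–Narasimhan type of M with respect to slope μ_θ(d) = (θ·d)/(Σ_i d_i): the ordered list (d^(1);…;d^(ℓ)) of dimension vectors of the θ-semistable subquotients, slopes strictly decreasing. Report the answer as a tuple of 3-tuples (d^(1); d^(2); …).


Barcode: M ≅ I[1,1], I[1,3], I[2,2], I[2,3], I[3,3]^2. HN layers by μ_θ (4 steps, strictly decreasing):
  μ^(1)=2; μ^(2)=-1; μ^(3)=-3/2; μ^(4)=-2

((0, 0, 4); (1, 0, 0); (1, 1, 0); (0, 2, 0))


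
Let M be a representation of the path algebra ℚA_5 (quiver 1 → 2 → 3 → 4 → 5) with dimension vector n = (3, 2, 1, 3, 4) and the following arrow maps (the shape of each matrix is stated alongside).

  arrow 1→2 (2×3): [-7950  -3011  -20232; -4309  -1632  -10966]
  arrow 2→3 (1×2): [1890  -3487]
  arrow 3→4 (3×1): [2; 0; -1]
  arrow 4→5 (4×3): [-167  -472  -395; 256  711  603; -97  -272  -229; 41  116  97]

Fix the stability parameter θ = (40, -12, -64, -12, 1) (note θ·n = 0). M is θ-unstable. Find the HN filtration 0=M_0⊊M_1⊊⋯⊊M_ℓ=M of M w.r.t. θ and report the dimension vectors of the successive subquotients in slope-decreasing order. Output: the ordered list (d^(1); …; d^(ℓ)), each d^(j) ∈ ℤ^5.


Via rank(M_{q-1}∘⋯∘M_p): M ≅ I[1,1], I[1,2], I[1,5], I[4,4], I[4,5], I[5,5]^2.
μ_θ-semistable layers: μ^(1)=40; μ^(2)=14; μ^(3)=1; μ^(4)=-12

((1, 0, 0, 0, 0); (1, 1, 0, 0, 0); (0, 0, 0, 0, 4); (1, 1, 1, 3, 0))


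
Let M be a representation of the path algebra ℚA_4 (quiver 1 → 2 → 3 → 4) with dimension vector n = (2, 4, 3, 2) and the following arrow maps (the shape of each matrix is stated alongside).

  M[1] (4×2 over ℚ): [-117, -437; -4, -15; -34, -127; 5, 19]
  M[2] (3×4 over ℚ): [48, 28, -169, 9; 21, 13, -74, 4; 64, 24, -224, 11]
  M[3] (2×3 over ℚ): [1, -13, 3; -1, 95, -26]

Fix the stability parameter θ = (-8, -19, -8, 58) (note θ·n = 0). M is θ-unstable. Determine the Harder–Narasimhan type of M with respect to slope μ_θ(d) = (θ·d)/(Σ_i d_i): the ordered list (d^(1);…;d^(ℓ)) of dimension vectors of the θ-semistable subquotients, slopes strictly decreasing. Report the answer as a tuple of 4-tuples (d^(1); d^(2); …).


Via rank(M_{q-1}∘⋯∘M_p): M ≅ I[1,4]^2, I[2,2], I[2,3].
μ_θ-semistable layers: μ^(1)=58; μ^(2)=-8; μ^(3)=-27/2; μ^(4)=-19

((0, 0, 0, 2); (0, 0, 3, 0); (2, 2, 0, 0); (0, 2, 0, 0))


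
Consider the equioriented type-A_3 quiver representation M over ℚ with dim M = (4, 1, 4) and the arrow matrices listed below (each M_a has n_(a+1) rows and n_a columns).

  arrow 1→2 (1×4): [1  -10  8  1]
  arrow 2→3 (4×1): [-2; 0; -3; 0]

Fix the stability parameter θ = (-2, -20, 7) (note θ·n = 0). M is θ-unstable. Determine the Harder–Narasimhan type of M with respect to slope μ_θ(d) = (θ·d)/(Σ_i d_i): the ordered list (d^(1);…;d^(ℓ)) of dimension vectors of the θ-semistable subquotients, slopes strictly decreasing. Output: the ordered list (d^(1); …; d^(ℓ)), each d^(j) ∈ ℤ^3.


Barcode: M ≅ I[1,1]^3, I[1,3], I[3,3]^3. HN layers by μ_θ (3 steps, strictly decreasing):
  μ^(1)=7; μ^(2)=-2; μ^(3)=-11

((0, 0, 4); (3, 0, 0); (1, 1, 0))


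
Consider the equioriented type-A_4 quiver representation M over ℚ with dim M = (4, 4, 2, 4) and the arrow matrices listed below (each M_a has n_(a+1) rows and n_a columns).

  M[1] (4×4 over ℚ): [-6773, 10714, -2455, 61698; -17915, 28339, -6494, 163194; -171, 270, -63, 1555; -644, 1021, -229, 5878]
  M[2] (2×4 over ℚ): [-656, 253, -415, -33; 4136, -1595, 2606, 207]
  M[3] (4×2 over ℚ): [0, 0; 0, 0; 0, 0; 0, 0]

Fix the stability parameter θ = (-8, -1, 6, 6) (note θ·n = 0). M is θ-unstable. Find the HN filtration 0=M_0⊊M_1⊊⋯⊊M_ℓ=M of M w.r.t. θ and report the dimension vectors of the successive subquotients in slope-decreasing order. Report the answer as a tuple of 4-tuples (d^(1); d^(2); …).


Interval decomposition of M: I[1,1], I[1,2], I[1,3]^2, I[2,2], I[4,4]^4.
HN type (ℓ=3): μ^(1)=6; μ^(2)=-1; μ^(3)=-8

((0, 0, 2, 4); (0, 4, 0, 0); (4, 0, 0, 0))


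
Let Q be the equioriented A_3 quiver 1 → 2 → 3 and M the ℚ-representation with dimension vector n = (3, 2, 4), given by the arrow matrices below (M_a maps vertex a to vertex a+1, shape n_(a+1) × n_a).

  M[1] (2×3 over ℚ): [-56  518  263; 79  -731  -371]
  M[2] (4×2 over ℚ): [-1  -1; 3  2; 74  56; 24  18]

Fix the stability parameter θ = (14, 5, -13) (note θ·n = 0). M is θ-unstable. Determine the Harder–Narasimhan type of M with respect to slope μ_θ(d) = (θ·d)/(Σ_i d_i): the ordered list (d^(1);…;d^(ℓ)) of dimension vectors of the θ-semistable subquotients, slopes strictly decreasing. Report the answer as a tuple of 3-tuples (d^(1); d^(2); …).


Via rank(M_{q-1}∘⋯∘M_p): M ≅ I[1,1], I[1,3]^2, I[3,3]^2.
μ_θ-semistable layers: μ^(1)=14; μ^(2)=2; μ^(3)=-13

((1, 0, 0); (2, 2, 2); (0, 0, 2))


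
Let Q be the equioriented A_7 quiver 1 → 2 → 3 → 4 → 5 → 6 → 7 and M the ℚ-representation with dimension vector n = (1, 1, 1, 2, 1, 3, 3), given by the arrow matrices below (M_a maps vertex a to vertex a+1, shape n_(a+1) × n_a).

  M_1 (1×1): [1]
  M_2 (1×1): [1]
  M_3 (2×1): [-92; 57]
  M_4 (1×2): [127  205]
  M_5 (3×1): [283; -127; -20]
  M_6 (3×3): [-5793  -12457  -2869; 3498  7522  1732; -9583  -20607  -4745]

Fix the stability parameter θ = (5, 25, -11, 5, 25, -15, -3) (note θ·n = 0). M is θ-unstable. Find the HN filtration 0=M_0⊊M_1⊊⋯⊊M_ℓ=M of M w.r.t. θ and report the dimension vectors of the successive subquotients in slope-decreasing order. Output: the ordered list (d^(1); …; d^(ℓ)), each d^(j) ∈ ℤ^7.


Via rank(M_{q-1}∘⋯∘M_p): M ≅ I[1,6], I[4,4], I[6,7]^2, I[7,7].
μ_θ-semistable layers: μ^(1)=29/5; μ^(2)=5; μ^(3)=-3; μ^(4)=-15

((0, 1, 1, 1, 1, 1, 0); (1, 0, 0, 1, 0, 0, 0); (0, 0, 0, 0, 0, 0, 3); (0, 0, 0, 0, 0, 2, 0))


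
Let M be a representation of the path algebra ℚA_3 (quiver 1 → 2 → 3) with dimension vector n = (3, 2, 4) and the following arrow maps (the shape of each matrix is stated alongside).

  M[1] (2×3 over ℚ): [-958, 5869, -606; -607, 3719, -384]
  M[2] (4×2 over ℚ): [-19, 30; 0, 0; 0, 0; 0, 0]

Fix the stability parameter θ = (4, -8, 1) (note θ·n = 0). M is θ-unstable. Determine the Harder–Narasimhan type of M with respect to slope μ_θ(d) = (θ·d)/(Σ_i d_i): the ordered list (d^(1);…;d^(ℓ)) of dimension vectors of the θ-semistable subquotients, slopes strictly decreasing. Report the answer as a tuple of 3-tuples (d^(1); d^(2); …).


Via rank(M_{q-1}∘⋯∘M_p): M ≅ I[1,1], I[1,2], I[1,3], I[3,3]^3.
μ_θ-semistable layers: μ^(1)=4; μ^(2)=1; μ^(3)=-2

((1, 0, 0); (0, 0, 4); (2, 2, 0))


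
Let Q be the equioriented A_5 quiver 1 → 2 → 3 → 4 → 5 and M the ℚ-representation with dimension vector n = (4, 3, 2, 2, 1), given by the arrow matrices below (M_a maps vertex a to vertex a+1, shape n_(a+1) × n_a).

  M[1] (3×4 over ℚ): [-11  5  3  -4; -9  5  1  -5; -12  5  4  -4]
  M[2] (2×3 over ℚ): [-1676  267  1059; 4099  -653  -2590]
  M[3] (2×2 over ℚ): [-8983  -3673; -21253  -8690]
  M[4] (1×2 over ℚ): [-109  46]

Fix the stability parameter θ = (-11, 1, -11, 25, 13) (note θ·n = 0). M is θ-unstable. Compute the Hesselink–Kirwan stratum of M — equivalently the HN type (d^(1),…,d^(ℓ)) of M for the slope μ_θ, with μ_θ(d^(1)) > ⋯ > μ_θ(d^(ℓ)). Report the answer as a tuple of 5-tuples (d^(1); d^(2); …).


Barcode: M ≅ I[1,1], I[1,2], I[1,4], I[1,5]. HN layers by μ_θ (5 steps, strictly decreasing):
  μ^(1)=25; μ^(2)=19; μ^(3)=1; μ^(4)=-5; μ^(5)=-11

((0, 0, 0, 1, 0); (0, 0, 0, 1, 1); (0, 1, 0, 0, 0); (0, 2, 2, 0, 0); (4, 0, 0, 0, 0))


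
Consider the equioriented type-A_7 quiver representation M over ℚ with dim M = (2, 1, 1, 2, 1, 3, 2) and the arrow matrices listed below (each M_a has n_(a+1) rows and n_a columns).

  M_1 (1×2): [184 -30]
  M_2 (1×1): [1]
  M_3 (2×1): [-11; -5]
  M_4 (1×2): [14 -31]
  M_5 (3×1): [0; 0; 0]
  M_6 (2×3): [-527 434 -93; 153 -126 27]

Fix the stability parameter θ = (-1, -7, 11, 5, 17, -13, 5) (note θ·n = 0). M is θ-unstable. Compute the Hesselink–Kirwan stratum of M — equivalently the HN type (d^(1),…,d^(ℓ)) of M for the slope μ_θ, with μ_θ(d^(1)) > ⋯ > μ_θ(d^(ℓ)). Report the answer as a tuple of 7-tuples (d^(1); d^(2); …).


Via rank(M_{q-1}∘⋯∘M_p): M ≅ I[1,1], I[1,5], I[4,4], I[6,6]^2, I[6,7], I[7,7].
μ_θ-semistable layers: μ^(1)=17; μ^(2)=8; μ^(3)=5; μ^(4)=-1; μ^(5)=-4; μ^(6)=-13

((0, 0, 0, 0, 1, 0, 0); (0, 0, 1, 1, 0, 0, 0); (0, 0, 0, 1, 0, 0, 2); (1, 0, 0, 0, 0, 0, 0); (1, 1, 0, 0, 0, 0, 0); (0, 0, 0, 0, 0, 3, 0))


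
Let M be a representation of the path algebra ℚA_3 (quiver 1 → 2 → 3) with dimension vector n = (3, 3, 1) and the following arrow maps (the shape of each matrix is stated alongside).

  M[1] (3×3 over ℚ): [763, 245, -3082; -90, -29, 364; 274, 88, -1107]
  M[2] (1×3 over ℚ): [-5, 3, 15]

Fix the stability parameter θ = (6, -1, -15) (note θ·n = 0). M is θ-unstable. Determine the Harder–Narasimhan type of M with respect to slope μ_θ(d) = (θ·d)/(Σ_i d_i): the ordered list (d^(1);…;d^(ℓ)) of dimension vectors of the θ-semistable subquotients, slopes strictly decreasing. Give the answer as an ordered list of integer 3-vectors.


Via rank(M_{q-1}∘⋯∘M_p): M ≅ I[1,2]^2, I[1,3].
μ_θ-semistable layers: μ^(1)=5/2; μ^(2)=-10/3

((2, 2, 0); (1, 1, 1))


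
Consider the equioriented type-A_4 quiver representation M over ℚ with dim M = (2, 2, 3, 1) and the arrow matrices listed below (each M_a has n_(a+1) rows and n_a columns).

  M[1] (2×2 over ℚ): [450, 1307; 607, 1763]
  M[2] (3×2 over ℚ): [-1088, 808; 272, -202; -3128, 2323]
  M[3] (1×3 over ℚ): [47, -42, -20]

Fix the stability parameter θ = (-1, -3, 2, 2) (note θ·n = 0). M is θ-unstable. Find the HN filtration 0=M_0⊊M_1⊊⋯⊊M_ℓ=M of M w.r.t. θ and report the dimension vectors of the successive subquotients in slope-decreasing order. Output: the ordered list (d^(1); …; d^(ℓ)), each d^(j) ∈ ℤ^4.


Via rank(M_{q-1}∘⋯∘M_p): M ≅ I[1,2], I[1,3], I[3,3], I[3,4].
μ_θ-semistable layers: μ^(1)=2; μ^(2)=-2

((0, 0, 3, 1); (2, 2, 0, 0))


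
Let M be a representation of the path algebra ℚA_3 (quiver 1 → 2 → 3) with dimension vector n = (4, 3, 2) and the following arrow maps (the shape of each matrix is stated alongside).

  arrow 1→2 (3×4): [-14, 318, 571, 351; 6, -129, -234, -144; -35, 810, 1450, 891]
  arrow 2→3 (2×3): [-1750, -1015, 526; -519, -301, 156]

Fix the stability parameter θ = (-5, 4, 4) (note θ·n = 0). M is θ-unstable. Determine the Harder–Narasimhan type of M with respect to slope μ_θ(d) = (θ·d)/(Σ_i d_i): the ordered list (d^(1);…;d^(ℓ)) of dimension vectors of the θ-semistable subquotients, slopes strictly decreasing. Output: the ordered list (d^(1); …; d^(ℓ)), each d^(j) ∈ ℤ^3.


Interval decomposition of M: I[1,1], I[1,2], I[1,3]^2.
HN type (ℓ=2): μ^(1)=4; μ^(2)=-5

((0, 3, 2); (4, 0, 0))


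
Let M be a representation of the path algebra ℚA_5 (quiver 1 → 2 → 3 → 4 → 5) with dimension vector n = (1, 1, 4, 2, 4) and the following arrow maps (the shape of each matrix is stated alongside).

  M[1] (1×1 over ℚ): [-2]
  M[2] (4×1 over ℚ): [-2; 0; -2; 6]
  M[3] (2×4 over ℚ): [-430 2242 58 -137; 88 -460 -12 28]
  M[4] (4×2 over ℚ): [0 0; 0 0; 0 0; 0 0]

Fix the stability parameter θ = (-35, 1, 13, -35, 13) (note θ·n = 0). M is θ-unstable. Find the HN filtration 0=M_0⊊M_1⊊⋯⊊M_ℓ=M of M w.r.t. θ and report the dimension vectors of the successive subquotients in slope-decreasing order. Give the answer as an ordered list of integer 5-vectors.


Interval decomposition of M: I[1,4], I[3,3]^2, I[3,4], I[5,5]^4.
HN type (ℓ=4): μ^(1)=13; μ^(2)=-7; μ^(3)=-11; μ^(4)=-35

((0, 0, 2, 0, 4); (0, 1, 1, 1, 0); (0, 0, 1, 1, 0); (1, 0, 0, 0, 0))


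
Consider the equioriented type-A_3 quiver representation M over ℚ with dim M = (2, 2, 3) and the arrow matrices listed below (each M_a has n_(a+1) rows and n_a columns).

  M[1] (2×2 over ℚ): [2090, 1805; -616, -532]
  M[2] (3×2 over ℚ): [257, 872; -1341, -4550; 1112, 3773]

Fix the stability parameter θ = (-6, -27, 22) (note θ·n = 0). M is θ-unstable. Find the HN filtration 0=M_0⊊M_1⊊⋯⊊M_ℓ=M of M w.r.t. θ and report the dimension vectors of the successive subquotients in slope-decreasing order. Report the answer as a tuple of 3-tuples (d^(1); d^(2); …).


Interval decomposition of M: I[1,1], I[1,3], I[2,3], I[3,3].
HN type (ℓ=4): μ^(1)=22; μ^(2)=-6; μ^(3)=-33/2; μ^(4)=-27

((0, 0, 3); (1, 0, 0); (1, 1, 0); (0, 1, 0))


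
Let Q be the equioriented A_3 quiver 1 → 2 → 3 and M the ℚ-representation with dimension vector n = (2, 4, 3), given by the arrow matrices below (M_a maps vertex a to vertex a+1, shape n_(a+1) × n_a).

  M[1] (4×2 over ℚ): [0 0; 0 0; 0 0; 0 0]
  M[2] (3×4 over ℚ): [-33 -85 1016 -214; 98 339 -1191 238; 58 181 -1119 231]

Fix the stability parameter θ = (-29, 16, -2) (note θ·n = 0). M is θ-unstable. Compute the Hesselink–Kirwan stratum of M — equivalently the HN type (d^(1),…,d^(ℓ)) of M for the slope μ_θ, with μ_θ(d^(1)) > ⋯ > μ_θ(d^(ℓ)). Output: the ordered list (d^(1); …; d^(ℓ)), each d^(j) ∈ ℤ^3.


Via rank(M_{q-1}∘⋯∘M_p): M ≅ I[1,1]^2, I[2,2], I[2,3]^3.
μ_θ-semistable layers: μ^(1)=16; μ^(2)=7; μ^(3)=-29

((0, 1, 0); (0, 3, 3); (2, 0, 0))


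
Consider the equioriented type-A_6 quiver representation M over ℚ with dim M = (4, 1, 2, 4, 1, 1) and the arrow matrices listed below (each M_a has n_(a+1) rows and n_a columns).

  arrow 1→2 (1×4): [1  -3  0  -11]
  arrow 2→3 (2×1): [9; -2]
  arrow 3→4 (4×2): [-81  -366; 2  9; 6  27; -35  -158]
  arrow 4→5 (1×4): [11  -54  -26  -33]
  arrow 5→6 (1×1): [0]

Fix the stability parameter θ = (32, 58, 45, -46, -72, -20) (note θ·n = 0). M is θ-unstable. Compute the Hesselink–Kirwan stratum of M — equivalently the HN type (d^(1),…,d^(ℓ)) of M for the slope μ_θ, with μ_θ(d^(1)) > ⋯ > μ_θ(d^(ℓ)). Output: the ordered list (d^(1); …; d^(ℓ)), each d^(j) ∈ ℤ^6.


Barcode: M ≅ I[1,1]^3, I[1,4], I[3,4], I[4,4], I[4,5], I[6,6]. HN layers by μ_θ (6 steps, strictly decreasing):
  μ^(1)=32; μ^(2)=89/4; μ^(3)=-1/2; μ^(4)=-20; μ^(5)=-46; μ^(6)=-59

((3, 0, 0, 0, 0, 0); (1, 1, 1, 1, 0, 0); (0, 0, 1, 1, 0, 0); (0, 0, 0, 0, 0, 1); (0, 0, 0, 1, 0, 0); (0, 0, 0, 1, 1, 0))


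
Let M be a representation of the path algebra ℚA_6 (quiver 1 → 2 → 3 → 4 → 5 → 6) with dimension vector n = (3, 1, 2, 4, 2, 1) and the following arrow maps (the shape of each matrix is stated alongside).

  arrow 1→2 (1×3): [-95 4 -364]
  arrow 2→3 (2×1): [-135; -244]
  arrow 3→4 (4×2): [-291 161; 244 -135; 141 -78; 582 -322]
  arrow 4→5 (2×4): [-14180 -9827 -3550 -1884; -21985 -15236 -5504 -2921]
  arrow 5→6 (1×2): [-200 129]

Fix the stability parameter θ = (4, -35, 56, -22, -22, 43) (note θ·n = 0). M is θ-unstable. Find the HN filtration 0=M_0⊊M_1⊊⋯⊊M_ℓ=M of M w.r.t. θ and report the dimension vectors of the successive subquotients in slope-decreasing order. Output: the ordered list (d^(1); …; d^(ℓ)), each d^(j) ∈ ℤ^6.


Barcode: M ≅ I[1,1]^2, I[1,6], I[3,5], I[4,4]^2. HN layers by μ_θ (4 steps, strictly decreasing):
  μ^(1)=43; μ^(2)=4; μ^(3)=-31/2; μ^(4)=-22

((0, 0, 0, 0, 0, 1); (2, 0, 2, 2, 2, 0); (1, 1, 0, 0, 0, 0); (0, 0, 0, 2, 0, 0))


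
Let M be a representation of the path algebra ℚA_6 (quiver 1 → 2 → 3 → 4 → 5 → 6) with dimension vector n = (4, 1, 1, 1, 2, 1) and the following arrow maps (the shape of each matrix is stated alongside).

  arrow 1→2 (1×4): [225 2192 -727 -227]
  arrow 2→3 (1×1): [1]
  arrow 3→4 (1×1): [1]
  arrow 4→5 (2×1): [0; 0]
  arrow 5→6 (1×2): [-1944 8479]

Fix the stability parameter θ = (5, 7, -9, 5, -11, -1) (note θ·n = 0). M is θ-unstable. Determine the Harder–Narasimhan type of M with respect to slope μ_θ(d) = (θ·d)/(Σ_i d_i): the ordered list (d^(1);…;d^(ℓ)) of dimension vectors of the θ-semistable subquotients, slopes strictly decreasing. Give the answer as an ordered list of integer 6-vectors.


Via rank(M_{q-1}∘⋯∘M_p): M ≅ I[1,1]^3, I[1,4], I[5,5], I[5,6].
μ_θ-semistable layers: μ^(1)=5; μ^(2)=1; μ^(3)=-1; μ^(4)=-11

((3, 0, 0, 1, 0, 0); (1, 1, 1, 0, 0, 0); (0, 0, 0, 0, 0, 1); (0, 0, 0, 0, 2, 0))


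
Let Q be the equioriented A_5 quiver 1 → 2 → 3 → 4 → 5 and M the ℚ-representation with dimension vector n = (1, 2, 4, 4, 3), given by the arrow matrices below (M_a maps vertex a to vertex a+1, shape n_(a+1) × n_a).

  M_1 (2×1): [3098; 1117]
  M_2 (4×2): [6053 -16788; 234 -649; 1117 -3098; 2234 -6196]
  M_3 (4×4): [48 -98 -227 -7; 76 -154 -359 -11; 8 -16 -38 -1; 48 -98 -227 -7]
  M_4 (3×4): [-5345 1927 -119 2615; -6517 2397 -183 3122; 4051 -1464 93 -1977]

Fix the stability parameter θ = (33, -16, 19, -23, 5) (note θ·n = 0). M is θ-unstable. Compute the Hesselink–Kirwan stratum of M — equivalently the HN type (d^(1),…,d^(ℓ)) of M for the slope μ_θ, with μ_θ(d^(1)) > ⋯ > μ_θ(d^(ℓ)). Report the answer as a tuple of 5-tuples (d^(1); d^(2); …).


Via rank(M_{q-1}∘⋯∘M_p): M ≅ I[1,5], I[2,3], I[3,5]^2, I[4,4].
μ_θ-semistable layers: μ^(1)=19; μ^(2)=5; μ^(3)=13/4; μ^(4)=-2; μ^(5)=-16; μ^(6)=-23

((0, 0, 1, 0, 0); (0, 0, 0, 0, 3); (1, 1, 1, 1, 0); (0, 0, 2, 2, 0); (0, 1, 0, 0, 0); (0, 0, 0, 1, 0))


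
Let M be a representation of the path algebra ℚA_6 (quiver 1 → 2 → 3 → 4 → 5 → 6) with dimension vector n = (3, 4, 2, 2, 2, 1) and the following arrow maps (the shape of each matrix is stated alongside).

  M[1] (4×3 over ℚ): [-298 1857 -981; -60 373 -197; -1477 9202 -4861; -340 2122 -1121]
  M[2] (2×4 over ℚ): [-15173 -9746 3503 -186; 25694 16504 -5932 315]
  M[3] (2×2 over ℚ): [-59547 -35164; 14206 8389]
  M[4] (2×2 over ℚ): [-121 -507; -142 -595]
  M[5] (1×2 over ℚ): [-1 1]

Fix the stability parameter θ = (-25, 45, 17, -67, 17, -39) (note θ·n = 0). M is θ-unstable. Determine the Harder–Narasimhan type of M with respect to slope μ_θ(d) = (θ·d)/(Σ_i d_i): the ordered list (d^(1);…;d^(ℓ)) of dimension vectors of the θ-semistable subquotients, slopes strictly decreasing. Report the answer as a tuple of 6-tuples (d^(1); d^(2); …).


Via rank(M_{q-1}∘⋯∘M_p): M ≅ I[1,2], I[1,5], I[1,6], I[2,2].
μ_θ-semistable layers: μ^(1)=45; μ^(2)=17; μ^(3)=-5/3; μ^(4)=-27/5; μ^(5)=-25

((0, 2, 0, 0, 0, 0); (0, 0, 0, 0, 1, 0); (0, 1, 1, 1, 0, 0); (0, 1, 1, 1, 1, 1); (3, 0, 0, 0, 0, 0))


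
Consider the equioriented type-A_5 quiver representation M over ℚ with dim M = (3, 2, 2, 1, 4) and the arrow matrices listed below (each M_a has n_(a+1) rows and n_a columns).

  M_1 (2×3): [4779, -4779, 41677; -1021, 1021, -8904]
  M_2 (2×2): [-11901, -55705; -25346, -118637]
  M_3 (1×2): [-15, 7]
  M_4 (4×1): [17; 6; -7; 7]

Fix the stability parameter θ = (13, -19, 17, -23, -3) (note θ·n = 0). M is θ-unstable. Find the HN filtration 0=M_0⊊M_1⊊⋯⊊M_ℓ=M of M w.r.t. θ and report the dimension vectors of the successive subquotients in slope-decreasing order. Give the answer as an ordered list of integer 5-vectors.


Barcode: M ≅ I[1,1], I[1,3], I[1,5], I[5,5]^3. HN layers by μ_θ (3 steps, strictly decreasing):
  μ^(1)=17; μ^(2)=13; μ^(3)=-3

((0, 0, 1, 0, 0); (1, 0, 0, 0, 0); (2, 2, 1, 1, 4))


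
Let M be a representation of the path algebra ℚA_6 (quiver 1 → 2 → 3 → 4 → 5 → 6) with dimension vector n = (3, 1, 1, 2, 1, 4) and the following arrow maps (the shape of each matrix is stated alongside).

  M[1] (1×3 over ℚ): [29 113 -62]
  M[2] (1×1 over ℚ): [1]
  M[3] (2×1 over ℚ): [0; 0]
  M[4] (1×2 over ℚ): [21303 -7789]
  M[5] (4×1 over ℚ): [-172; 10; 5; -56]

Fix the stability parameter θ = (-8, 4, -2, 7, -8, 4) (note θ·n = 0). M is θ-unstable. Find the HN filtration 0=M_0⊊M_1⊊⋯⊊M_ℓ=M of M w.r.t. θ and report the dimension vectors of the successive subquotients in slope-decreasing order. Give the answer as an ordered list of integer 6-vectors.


Interval decomposition of M: I[1,1]^2, I[1,3], I[4,4], I[4,6], I[6,6]^3.
HN type (ℓ=5): μ^(1)=7; μ^(2)=4; μ^(3)=1; μ^(4)=-1/2; μ^(5)=-8

((0, 0, 0, 1, 0, 0); (0, 0, 0, 0, 0, 4); (0, 1, 1, 0, 0, 0); (0, 0, 0, 1, 1, 0); (3, 0, 0, 0, 0, 0))


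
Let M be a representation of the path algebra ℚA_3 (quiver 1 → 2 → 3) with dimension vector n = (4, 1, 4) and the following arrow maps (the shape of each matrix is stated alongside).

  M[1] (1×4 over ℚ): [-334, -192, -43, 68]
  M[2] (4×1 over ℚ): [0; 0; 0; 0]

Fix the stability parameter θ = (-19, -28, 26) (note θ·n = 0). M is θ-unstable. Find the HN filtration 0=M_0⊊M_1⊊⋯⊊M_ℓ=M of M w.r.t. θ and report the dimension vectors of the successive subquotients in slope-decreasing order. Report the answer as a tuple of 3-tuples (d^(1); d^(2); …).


Via rank(M_{q-1}∘⋯∘M_p): M ≅ I[1,1]^3, I[1,2], I[3,3]^4.
μ_θ-semistable layers: μ^(1)=26; μ^(2)=-19; μ^(3)=-47/2

((0, 0, 4); (3, 0, 0); (1, 1, 0))


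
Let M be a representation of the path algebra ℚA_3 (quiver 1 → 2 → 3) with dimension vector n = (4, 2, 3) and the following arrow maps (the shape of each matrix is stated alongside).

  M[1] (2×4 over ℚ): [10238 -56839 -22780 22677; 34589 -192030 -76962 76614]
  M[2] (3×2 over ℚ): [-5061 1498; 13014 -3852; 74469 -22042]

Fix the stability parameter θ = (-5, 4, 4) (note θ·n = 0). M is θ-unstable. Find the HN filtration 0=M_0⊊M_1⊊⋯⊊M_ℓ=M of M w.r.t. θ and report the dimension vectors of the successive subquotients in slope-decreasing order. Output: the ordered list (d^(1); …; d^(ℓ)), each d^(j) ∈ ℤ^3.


Barcode: M ≅ I[1,1]^2, I[1,2], I[1,3], I[3,3]^2. HN layers by μ_θ (2 steps, strictly decreasing):
  μ^(1)=4; μ^(2)=-5

((0, 2, 3); (4, 0, 0))


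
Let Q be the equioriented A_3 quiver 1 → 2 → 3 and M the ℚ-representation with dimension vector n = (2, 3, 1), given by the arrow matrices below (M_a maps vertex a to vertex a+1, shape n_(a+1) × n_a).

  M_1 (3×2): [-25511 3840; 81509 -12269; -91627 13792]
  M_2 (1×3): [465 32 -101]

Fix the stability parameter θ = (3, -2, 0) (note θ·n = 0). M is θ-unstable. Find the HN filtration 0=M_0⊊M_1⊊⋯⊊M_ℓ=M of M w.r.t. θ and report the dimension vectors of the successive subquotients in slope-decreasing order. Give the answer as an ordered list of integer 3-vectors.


Barcode: M ≅ I[1,2]^2, I[2,3]. HN layers by μ_θ (3 steps, strictly decreasing):
  μ^(1)=1/2; μ^(2)=0; μ^(3)=-2

((2, 2, 0); (0, 0, 1); (0, 1, 0))


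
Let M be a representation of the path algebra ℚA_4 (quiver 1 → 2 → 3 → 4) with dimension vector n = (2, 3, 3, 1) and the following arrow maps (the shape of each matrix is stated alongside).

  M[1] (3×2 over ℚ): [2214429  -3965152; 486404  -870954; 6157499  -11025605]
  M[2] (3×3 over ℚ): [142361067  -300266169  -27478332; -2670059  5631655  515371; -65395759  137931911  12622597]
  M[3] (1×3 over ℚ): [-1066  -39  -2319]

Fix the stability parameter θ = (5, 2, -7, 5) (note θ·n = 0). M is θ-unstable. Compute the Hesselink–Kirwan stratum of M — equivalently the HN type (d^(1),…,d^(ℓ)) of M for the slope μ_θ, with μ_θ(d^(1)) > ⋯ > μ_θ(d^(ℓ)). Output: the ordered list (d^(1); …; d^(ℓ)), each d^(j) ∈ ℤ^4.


Via rank(M_{q-1}∘⋯∘M_p): M ≅ I[1,3]^2, I[2,2], I[3,4].
μ_θ-semistable layers: μ^(1)=5; μ^(2)=2; μ^(3)=0; μ^(4)=-7

((0, 0, 0, 1); (0, 1, 0, 0); (2, 2, 2, 0); (0, 0, 1, 0))


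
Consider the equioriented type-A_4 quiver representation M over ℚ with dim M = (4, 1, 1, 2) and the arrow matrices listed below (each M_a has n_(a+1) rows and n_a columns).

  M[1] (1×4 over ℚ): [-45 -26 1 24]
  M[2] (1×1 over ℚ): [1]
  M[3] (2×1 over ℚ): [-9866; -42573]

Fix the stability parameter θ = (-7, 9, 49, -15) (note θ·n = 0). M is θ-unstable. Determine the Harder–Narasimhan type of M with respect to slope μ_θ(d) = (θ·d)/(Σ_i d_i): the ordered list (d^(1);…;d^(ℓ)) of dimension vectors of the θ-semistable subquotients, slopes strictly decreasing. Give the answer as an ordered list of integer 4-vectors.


Interval decomposition of M: I[1,1]^3, I[1,4], I[4,4].
HN type (ℓ=4): μ^(1)=17; μ^(2)=9; μ^(3)=-7; μ^(4)=-15

((0, 0, 1, 1); (0, 1, 0, 0); (4, 0, 0, 0); (0, 0, 0, 1))


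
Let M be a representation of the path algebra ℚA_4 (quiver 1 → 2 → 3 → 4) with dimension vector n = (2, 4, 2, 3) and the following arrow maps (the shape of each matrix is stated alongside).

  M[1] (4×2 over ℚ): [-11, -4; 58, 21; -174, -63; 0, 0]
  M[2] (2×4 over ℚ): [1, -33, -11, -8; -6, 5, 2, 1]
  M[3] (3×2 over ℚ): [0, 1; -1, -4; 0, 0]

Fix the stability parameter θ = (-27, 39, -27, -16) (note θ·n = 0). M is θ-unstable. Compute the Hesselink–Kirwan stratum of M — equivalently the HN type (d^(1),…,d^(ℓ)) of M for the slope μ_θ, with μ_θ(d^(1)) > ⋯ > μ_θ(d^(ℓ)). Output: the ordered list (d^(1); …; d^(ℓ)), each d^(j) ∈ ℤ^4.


Barcode: M ≅ I[1,4]^2, I[2,2]^2, I[4,4]. HN layers by μ_θ (4 steps, strictly decreasing):
  μ^(1)=39; μ^(2)=-4/3; μ^(3)=-16; μ^(4)=-27

((0, 2, 0, 0); (0, 2, 2, 2); (0, 0, 0, 1); (2, 0, 0, 0))


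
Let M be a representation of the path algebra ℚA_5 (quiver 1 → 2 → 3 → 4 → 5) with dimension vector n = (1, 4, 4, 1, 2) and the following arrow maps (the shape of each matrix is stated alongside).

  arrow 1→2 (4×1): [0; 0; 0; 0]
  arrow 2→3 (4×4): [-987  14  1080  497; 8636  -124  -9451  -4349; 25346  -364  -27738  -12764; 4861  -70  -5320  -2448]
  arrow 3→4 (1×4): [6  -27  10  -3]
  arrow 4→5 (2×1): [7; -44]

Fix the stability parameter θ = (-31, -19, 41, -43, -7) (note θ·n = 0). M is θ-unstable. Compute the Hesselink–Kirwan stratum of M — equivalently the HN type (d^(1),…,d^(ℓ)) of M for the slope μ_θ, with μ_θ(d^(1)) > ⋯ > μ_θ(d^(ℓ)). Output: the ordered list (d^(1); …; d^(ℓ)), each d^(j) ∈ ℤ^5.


Via rank(M_{q-1}∘⋯∘M_p): M ≅ I[1,1], I[2,2], I[2,3]^2, I[2,5], I[3,3], I[5,5].
μ_θ-semistable layers: μ^(1)=41; μ^(2)=-3; μ^(3)=-7; μ^(4)=-19; μ^(5)=-31

((0, 0, 3, 0, 0); (0, 0, 1, 1, 1); (0, 0, 0, 0, 1); (0, 4, 0, 0, 0); (1, 0, 0, 0, 0))


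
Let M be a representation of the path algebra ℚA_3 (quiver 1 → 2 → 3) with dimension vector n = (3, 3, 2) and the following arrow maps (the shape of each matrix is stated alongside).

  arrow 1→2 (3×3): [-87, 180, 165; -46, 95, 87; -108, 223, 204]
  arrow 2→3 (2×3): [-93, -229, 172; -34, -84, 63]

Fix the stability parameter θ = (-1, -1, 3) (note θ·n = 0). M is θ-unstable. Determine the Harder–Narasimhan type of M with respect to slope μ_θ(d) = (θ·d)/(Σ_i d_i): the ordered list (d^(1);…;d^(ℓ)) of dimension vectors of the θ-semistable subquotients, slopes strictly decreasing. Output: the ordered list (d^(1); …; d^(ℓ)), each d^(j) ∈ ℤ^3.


Barcode: M ≅ I[1,2], I[1,3]^2. HN layers by μ_θ (2 steps, strictly decreasing):
  μ^(1)=3; μ^(2)=-1

((0, 0, 2); (3, 3, 0))


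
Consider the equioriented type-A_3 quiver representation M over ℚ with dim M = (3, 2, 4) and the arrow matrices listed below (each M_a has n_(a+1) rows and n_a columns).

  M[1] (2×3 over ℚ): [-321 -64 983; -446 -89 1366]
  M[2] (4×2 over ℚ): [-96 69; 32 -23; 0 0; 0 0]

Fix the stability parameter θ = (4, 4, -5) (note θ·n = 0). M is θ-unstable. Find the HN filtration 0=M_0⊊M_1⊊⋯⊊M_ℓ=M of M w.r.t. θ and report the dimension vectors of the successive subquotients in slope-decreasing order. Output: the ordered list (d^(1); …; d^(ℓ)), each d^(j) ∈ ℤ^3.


Barcode: M ≅ I[1,1], I[1,2], I[1,3], I[3,3]^3. HN layers by μ_θ (3 steps, strictly decreasing):
  μ^(1)=4; μ^(2)=1; μ^(3)=-5

((2, 1, 0); (1, 1, 1); (0, 0, 3))


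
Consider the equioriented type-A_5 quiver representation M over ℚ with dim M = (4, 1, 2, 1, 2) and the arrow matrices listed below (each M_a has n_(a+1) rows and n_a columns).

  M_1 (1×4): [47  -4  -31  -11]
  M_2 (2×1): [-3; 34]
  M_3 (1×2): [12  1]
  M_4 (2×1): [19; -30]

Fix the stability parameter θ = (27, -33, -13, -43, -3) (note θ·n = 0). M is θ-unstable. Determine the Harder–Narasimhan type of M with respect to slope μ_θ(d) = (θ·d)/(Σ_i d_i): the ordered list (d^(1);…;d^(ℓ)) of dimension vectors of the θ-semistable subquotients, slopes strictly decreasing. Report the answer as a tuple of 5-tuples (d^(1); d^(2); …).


Barcode: M ≅ I[1,1]^3, I[1,5], I[3,3], I[5,5]. HN layers by μ_θ (4 steps, strictly decreasing):
  μ^(1)=27; μ^(2)=-3; μ^(3)=-13; μ^(4)=-31/2

((3, 0, 0, 0, 0); (0, 0, 0, 0, 2); (0, 0, 1, 0, 0); (1, 1, 1, 1, 0))


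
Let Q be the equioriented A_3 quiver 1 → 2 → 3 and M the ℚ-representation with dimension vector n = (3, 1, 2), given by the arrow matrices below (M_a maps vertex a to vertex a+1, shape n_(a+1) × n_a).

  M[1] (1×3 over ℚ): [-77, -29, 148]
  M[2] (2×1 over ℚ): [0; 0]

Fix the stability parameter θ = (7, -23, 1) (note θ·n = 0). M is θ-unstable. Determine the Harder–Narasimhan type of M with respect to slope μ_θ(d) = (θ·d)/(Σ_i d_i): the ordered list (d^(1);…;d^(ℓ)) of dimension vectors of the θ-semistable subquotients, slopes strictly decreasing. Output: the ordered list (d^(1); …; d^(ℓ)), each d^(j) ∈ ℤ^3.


Via rank(M_{q-1}∘⋯∘M_p): M ≅ I[1,1]^2, I[1,2], I[3,3]^2.
μ_θ-semistable layers: μ^(1)=7; μ^(2)=1; μ^(3)=-8

((2, 0, 0); (0, 0, 2); (1, 1, 0))


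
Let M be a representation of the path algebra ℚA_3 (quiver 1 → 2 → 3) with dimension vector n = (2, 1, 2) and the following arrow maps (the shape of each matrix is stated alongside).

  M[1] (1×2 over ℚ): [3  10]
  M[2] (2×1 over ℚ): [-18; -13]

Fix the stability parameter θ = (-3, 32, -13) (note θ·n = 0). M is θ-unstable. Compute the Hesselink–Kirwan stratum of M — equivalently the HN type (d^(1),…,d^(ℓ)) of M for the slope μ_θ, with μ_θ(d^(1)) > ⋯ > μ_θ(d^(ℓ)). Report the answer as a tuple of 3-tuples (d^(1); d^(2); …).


Via rank(M_{q-1}∘⋯∘M_p): M ≅ I[1,1], I[1,3], I[3,3].
μ_θ-semistable layers: μ^(1)=19/2; μ^(2)=-3; μ^(3)=-13

((0, 1, 1); (2, 0, 0); (0, 0, 1))
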